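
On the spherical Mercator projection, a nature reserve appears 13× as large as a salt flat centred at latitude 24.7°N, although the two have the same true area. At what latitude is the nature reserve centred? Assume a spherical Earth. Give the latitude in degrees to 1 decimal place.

75.4°

For equal true areas on Mercator, apparent areas scale as sec²φ, so the ratio is cos²φ₂ / cos²φ₁.
cos²φ₂ / cos²φ₁ = 13  ⇒  cos φ₁ = cos 24.7° / √13 = 0.9085/3.606 = 0.2520.
φ₁ = arccos(0.2520) ≈ 75.4°.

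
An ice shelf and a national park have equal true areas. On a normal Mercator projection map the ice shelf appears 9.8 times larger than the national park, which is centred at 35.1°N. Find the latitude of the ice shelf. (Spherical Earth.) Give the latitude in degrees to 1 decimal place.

On Mercator, (apparent₁)/(apparent₂) = sec²φ₁ / sec²φ₂ when true areas are equal.
cos²φ₂ / cos²φ₁ = 9.8  ⇒  cos φ₁ = cos 35.1° / √9.8 = 0.8181/3.130 = 0.2613.
φ₁ = arccos(0.2613) ≈ 74.8°.

74.8°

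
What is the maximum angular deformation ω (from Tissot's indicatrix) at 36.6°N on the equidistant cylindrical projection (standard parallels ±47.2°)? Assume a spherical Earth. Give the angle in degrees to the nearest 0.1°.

9.5°

In the equirectangular projection with standard parallel φ₀ = 47.2° (x = Rλ cos φ₀, y = Rφ), meridians are true-scale (h = 1) and the parallel scale is k = cos φ₀ / cos φ.
At 36.6°: h = 1.000, k = 0.8463; principal scales a = 1.000, b = 0.8463.
sin(ω/2) = (a − b)/(a + b) = 0.1537/1.846 = 0.08324, so ω = 2 arcsin(0.08324) ≈ 9.5°.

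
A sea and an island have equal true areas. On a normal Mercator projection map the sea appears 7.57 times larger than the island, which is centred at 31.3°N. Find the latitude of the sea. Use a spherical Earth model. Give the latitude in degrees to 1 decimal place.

For equal true areas on Mercator, apparent areas scale as sec²φ, so the ratio is cos²φ₂ / cos²φ₁.
cos²φ₂ / cos²φ₁ = 7.57  ⇒  cos φ₁ = cos 31.3° / √7.57 = 0.8545/2.751 = 0.3106.
φ₁ = arccos(0.3106) ≈ 71.9°.

71.9°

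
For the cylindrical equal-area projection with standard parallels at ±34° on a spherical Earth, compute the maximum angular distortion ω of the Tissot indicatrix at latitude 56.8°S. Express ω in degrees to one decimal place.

46.2°

A cylindrical equal-area projection with standard parallel φ₀ has meridian scale h = cos φ / cos φ₀ and parallel scale k = cos φ₀ / cos φ (so areas are preserved, h·k = 1).
At 56.8°: h = 0.6605, k = 1.514; principal scales a = 1.514, b = 0.6605.
sin(ω/2) = (a − b)/(a + b) = 0.8536/2.175 = 0.3925, so ω = 2 arcsin(0.3925) ≈ 46.2°.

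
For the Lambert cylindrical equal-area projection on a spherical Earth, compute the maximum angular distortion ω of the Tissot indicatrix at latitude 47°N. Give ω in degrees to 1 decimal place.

The Lambert cylindrical equal-area projection is the cylindrical equal-area projection with its standard parallel at the equator (φ₀ = 0). A cylindrical equal-area projection with standard parallel φ₀ has meridian scale h = cos φ / cos φ₀ and parallel scale k = cos φ₀ / cos φ (so areas are preserved, h·k = 1).
At 47°: h = 0.6820, k = 1.466; principal scales a = 1.466, b = 0.6820.
sin(ω/2) = (a − b)/(a + b) = 0.7843/2.148 = 0.3651, so ω = 2 arcsin(0.3651) ≈ 42.8°.

42.8°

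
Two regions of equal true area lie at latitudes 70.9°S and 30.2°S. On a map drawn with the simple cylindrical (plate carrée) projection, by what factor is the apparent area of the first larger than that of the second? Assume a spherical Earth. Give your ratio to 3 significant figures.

2.64

For the equirectangular projection with φ₀ = 0 (plate carrée), h = 1 along meridians and k = sec φ along parallels.
Areal scale at 70.9°: h·k = 1.000 × 3.056 = 3.056.
Areal scale at 30.2°: h·k = 1.000 × 1.157 = 1.157.
Ratio = 3.056/1.157 ≈ 2.64.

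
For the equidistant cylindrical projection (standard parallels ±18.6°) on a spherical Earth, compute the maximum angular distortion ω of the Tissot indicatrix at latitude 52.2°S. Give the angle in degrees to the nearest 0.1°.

In the equirectangular projection with standard parallel φ₀ = 18.6° (x = Rλ cos φ₀, y = Rφ), meridians are true-scale (h = 1) and the parallel scale is k = cos φ₀ / cos φ.
At 52.2°: h = 1.000, k = 1.546; principal scales a = 1.546, b = 1.000.
sin(ω/2) = (a − b)/(a + b) = 0.5463/2.546 = 0.2146, so ω = 2 arcsin(0.2146) ≈ 24.8°.

24.8°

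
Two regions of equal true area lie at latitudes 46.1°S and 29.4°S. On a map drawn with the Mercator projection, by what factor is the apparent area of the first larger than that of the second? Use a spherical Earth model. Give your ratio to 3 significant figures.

Mercator areal scale is sec²φ.
At 46.1°: sec²(46.1°) = 1/0.6934² = 2.080.
At 29.4°: sec²(29.4°) = 1/0.8712² = 1.317.
Ratio = 2.080/1.317 = cos²(29.4°)/cos²(46.1°) ≈ 1.58.

1.58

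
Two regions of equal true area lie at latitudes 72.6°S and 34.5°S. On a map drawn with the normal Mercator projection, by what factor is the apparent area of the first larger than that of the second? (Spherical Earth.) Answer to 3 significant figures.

7.59

On Mercator, area is exaggerated by sec²φ = 1/cos²φ.
At 72.6°: sec²(72.6°) = 1/0.2990² = 11.18.
At 34.5°: sec²(34.5°) = 1/0.8241² = 1.472.
Ratio = 11.18/1.472 = cos²(34.5°)/cos²(72.6°) ≈ 7.59.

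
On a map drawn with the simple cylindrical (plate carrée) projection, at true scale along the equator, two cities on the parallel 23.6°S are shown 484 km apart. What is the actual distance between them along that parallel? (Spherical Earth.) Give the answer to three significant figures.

444 km

For the equirectangular projection with φ₀ = 0 (plate carrée), h = 1 along meridians and k = sec φ along parallels.
Along the parallel at 23.6°, map distances are exaggerated by k = sec 23.6° = 1.091.
True distance = 484 / 1.091 = 484 × cos 23.6° ≈ 444 km.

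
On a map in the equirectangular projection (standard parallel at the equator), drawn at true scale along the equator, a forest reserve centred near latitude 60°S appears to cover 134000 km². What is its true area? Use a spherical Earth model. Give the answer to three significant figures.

For the equirectangular projection with φ₀ = 0 (plate carrée), h = 1 along meridians and k = sec φ along parallels.
Areal scale = h·k = 1 × sec φ; at 60°, h = 1.000, k = 2.000, so h·k = 2.000.
True area = apparent / (areal scale) = 134000 / 2.000 ≈ 67000 km².

67000 km²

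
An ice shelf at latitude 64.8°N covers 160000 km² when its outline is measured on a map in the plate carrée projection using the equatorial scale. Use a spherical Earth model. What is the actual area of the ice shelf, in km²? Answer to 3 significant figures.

68100 km²

In the plate carrée (x = Rλ, y = Rφ), meridians are true-scale (h = 1) and parallels are stretched by k = sec φ.
Areal scale = h·k = 1 × sec φ; at 64.8°, h = 1.000, k = 2.349, so h·k = 2.349.
True area = apparent / (areal scale) = 160000 / 2.349 ≈ 68100 km².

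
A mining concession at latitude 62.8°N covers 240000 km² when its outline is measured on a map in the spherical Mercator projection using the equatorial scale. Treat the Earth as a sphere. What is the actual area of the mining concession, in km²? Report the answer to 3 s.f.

50100 km²

The Mercator projection is conformal; its linear scale factor is the same in every direction and equals sec φ = 1/cos φ.
Areal scale = k² = sec²φ = 1/cos²(62.8°) = 1/0.4571² = 4.786.
True area = apparent / (areal scale) = 240000 / 4.786 ≈ 50100 km².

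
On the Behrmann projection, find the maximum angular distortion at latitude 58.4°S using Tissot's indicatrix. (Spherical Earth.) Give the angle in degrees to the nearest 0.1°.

55.3°

The Behrmann projection is cylindrical equal-area with φ₀ = 30°. For cylindrical equal-area with standard parallel φ₀, h = cos φ / cos φ₀ and k = cos φ₀ / cos φ, so h·k = 1.
At 58.4°: h = 0.6050, k = 1.653; principal scales a = 1.653, b = 0.6050.
sin(ω/2) = (a − b)/(a + b) = 1.048/2.258 = 0.4640, so ω = 2 arcsin(0.4640) ≈ 55.3°.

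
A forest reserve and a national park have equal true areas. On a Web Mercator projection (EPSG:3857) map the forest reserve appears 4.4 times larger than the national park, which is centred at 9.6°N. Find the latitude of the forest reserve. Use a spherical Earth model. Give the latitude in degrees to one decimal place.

Mercator areal scale is sec²φ, so apparent-area ratio = sec²φ₁ / sec²φ₂ = cos²φ₂ / cos²φ₁.
cos²φ₂ / cos²φ₁ = 4.4  ⇒  cos φ₁ = cos 9.6° / √4.4 = 0.9860/2.098 = 0.4701.
φ₁ = arccos(0.4701) ≈ 62.0°.

62.0°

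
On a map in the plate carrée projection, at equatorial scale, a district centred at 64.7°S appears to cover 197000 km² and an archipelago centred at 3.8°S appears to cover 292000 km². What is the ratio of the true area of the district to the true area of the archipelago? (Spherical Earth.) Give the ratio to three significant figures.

Plate carrée has h = 1 and k = sec φ, giving areal scale sec φ; true area = (apparent area) · cos φ.
True area of district: 197000 × cos(64.7°) = 197000 × 0.4274 = 84190 km².
True area of archipelago: 292000 × cos(3.8°) = 292000 × 0.9978 = 291400 km².
Ratio = 84190 / 291400 ≈ 0.289.

0.289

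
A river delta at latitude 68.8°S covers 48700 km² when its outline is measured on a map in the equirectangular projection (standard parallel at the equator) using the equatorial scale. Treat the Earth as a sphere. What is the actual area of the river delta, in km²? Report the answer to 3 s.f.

17600 km²

For the equirectangular projection with φ₀ = 0 (plate carrée), h = 1 along meridians and k = sec φ along parallels.
Areal scale = h·k = 1 × sec φ; at 68.8°, h = 1.000, k = 2.765, so h·k = 2.765.
True area = apparent / (areal scale) = 48700 / 2.765 ≈ 17600 km².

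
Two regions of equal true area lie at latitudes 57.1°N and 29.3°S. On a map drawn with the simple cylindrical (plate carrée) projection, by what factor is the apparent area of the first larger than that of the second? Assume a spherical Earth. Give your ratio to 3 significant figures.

In the plate carrée (x = Rλ, y = Rφ), meridians are true-scale (h = 1) and parallels are stretched by k = sec φ.
Areal scale at 57.1°: h·k = 1.000 × 1.841 = 1.841.
Areal scale at 29.3°: h·k = 1.000 × 1.147 = 1.147.
Ratio = 1.841/1.147 ≈ 1.61.

1.61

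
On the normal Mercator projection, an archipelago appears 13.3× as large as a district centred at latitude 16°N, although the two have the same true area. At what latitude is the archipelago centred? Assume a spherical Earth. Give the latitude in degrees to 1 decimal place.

On Mercator, (apparent₁)/(apparent₂) = sec²φ₁ / sec²φ₂ when true areas are equal.
cos²φ₂ / cos²φ₁ = 13.3  ⇒  cos φ₁ = cos 16° / √13.3 = 0.9613/3.647 = 0.2636.
φ₁ = arccos(0.2636) ≈ 74.7°.

74.7°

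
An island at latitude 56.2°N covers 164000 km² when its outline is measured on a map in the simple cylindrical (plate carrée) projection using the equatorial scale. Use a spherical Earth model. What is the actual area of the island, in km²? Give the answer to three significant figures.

Plate carrée maps x = Rλ, y = Rφ. The meridian scale is h = 1 and the parallel scale is k = 1/cos φ = sec φ.
Areal scale = h·k = 1 × sec φ; at 56.2°, h = 1.000, k = 1.798, so h·k = 1.798.
True area = apparent / (areal scale) = 164000 / 1.798 ≈ 91200 km².

91200 km²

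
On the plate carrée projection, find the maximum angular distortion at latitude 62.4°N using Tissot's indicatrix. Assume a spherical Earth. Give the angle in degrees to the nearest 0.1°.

For the equirectangular projection with φ₀ = 0 (plate carrée), h = 1 along meridians and k = sec φ along parallels.
At 62.4°: h = 1.000, k = 2.158; principal scales a = 2.158, b = 1.000.
sin(ω/2) = (a − b)/(a + b) = 1.158/3.158 = 0.3668, so ω = 2 arcsin(0.3668) ≈ 43.0°.

43.0°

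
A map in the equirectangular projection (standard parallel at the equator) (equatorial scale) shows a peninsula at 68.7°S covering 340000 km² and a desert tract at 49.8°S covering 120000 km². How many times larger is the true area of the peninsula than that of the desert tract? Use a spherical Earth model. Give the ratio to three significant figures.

Plate carrée has h = 1 and k = sec φ, giving areal scale sec φ; true area = (apparent area) · cos φ.
True area of peninsula: 340000 × cos(68.7°) = 340000 × 0.3633 = 123500 km².
True area of desert tract: 120000 × cos(49.8°) = 120000 × 0.6455 = 77450 km².
Ratio = 123500 / 77450 ≈ 1.59.

1.59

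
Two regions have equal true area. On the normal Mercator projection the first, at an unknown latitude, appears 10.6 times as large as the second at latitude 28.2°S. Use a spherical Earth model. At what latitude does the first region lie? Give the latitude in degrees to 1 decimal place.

74.3°

For equal true areas on Mercator, apparent areas scale as sec²φ, so the ratio is cos²φ₂ / cos²φ₁.
cos²φ₂ / cos²φ₁ = 10.6  ⇒  cos φ₁ = cos 28.2° / √10.6 = 0.8813/3.256 = 0.2707.
φ₁ = arccos(0.2707) ≈ 74.3°.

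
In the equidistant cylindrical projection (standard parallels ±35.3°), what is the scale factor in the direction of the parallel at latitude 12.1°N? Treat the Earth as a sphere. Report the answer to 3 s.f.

0.835

The equidistant cylindrical projection with φ₀ = 35.3° has h = 1 (meridians true) and k = cos φ₀ / cos φ along parallels.
k = cos 35.3° / cos 12.1° = 0.8161/0.9778 = 0.8347.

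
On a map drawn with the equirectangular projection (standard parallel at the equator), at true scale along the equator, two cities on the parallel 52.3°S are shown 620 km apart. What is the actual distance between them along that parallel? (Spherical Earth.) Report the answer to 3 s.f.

379 km

In the plate carrée (x = Rλ, y = Rφ), meridians are true-scale (h = 1) and parallels are stretched by k = sec φ.
Along the parallel at 52.3°, map distances are exaggerated by k = sec 52.3° = 1.635.
True distance = 620 / 1.635 = 620 × cos 52.3° ≈ 379 km.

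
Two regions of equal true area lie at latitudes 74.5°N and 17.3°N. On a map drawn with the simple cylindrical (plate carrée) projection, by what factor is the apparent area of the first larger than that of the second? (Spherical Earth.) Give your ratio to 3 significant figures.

3.57

Plate carrée maps x = Rλ, y = Rφ. The meridian scale is h = 1 and the parallel scale is k = 1/cos φ = sec φ.
Areal scale at 74.5°: h·k = 1.000 × 3.742 = 3.742.
Areal scale at 17.3°: h·k = 1.000 × 1.047 = 1.047.
Ratio = 3.742/1.047 ≈ 3.57.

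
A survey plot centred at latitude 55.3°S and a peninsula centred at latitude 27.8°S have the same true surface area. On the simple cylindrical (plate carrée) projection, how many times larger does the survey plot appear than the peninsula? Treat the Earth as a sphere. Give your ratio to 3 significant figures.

For the equirectangular projection with φ₀ = 0 (plate carrée), h = 1 along meridians and k = sec φ along parallels.
Areal scale at 55.3°: h·k = 1.000 × 1.757 = 1.757.
Areal scale at 27.8°: h·k = 1.000 × 1.130 = 1.130.
Ratio = 1.757/1.130 ≈ 1.55.

1.55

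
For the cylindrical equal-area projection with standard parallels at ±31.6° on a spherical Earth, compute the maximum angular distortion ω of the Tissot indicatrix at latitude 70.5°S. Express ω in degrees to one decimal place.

94.4°

For cylindrical equal-area with standard parallel φ₀, h = cos φ / cos φ₀ and k = cos φ₀ / cos φ, so h·k = 1.
At 70.5°: h = 0.3919, k = 2.552; principal scales a = 2.552, b = 0.3919.
sin(ω/2) = (a − b)/(a + b) = 2.160/2.943 = 0.7337, so ω = 2 arcsin(0.7337) ≈ 94.4°.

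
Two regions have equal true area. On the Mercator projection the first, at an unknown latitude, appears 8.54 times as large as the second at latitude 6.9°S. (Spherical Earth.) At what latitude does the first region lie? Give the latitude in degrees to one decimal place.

70.1°

On Mercator, (apparent₁)/(apparent₂) = sec²φ₁ / sec²φ₂ when true areas are equal.
cos²φ₂ / cos²φ₁ = 8.54  ⇒  cos φ₁ = cos 6.9° / √8.54 = 0.9928/2.922 = 0.3397.
φ₁ = arccos(0.3397) ≈ 70.1°.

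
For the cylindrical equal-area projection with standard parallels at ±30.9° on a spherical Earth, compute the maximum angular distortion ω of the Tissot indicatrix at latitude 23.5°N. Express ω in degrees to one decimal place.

7.6°

For cylindrical equal-area with standard parallel φ₀, h = cos φ / cos φ₀ and k = cos φ₀ / cos φ, so h·k = 1.
At 23.5°: h = 1.069, k = 0.9357; principal scales a = 1.069, b = 0.9357.
sin(ω/2) = (a − b)/(a + b) = 0.1331/2.004 = 0.06640, so ω = 2 arcsin(0.06640) ≈ 7.6°.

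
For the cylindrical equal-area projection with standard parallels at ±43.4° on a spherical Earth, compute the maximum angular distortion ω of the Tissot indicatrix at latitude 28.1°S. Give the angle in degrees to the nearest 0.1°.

22.1°

For cylindrical equal-area with standard parallel φ₀, h = cos φ / cos φ₀ and k = cos φ₀ / cos φ, so h·k = 1.
At 28.1°: h = 1.214, k = 0.8237; principal scales a = 1.214, b = 0.8237.
sin(ω/2) = (a − b)/(a + b) = 0.3904/2.038 = 0.1916, so ω = 2 arcsin(0.1916) ≈ 22.1°.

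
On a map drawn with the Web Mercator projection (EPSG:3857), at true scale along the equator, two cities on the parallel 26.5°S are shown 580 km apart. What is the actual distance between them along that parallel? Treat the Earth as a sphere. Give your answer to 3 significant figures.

Mercator is conformal, so the point scale is isotropic: h = k = sec φ = 1/cos φ.
Along the parallel at 26.5°, map distances are exaggerated by k = sec 26.5° = 1.117.
True distance = 580 / 1.117 = 580 × cos 26.5° ≈ 519 km.

519 km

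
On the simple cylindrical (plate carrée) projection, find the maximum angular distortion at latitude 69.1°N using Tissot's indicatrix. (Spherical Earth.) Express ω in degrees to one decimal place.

56.6°

For the equirectangular projection with φ₀ = 0 (plate carrée), h = 1 along meridians and k = sec φ along parallels.
At 69.1°: h = 1.000, k = 2.803; principal scales a = 2.803, b = 1.000.
sin(ω/2) = (a − b)/(a + b) = 1.803/3.803 = 0.4741, so ω = 2 arcsin(0.4741) ≈ 56.6°.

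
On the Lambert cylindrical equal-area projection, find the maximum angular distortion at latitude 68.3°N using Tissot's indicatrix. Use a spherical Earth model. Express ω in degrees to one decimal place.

98.8°

The Lambert cylindrical equal-area projection is the cylindrical equal-area projection with its standard parallel at the equator (φ₀ = 0). For cylindrical equal-area with standard parallel φ₀, h = cos φ / cos φ₀ and k = cos φ₀ / cos φ, so h·k = 1.
At 68.3°: h = 0.3697, k = 2.705; principal scales a = 2.705, b = 0.3697.
sin(ω/2) = (a − b)/(a + b) = 2.335/3.074 = 0.7595, so ω = 2 arcsin(0.7595) ≈ 98.8°.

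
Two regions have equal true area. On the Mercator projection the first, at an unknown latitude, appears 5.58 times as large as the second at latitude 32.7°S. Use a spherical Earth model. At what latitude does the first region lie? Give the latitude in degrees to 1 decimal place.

For equal true areas on Mercator, apparent areas scale as sec²φ, so the ratio is cos²φ₂ / cos²φ₁.
cos²φ₂ / cos²φ₁ = 5.58  ⇒  cos φ₁ = cos 32.7° / √5.58 = 0.8415/2.362 = 0.3562.
φ₁ = arccos(0.3562) ≈ 69.1°.

69.1°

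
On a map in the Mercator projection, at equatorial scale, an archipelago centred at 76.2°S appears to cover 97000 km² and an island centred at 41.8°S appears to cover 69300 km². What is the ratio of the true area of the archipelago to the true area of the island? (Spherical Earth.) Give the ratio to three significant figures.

Mercator's areal exaggeration is sec²φ; hence true area = (apparent area) · cos²φ.
True area of archipelago: 97000 × cos²(76.2°) = 97000 × 0.05690 = 5519 km².
True area of island: 69300 × cos²(41.8°) = 69300 × 0.5557 = 38510 km².
Ratio = 5519 / 38510 ≈ 0.143.

0.143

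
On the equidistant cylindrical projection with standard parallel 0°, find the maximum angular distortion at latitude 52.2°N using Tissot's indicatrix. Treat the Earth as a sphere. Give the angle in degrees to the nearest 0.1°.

For the equirectangular projection with φ₀ = 0 (plate carrée), h = 1 along meridians and k = sec φ along parallels.
At 52.2°: h = 1.000, k = 1.632; principal scales a = 1.632, b = 1.000.
sin(ω/2) = (a − b)/(a + b) = 0.6316/2.632 = 0.2400, so ω = 2 arcsin(0.2400) ≈ 27.8°.

27.8°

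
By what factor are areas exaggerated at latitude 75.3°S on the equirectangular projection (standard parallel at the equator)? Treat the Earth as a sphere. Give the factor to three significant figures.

3.94

For the equirectangular projection with φ₀ = 0 (plate carrée), h = 1 along meridians and k = sec φ along parallels.
Areal scale = h·k = 1 × sec φ; at 75.3°, h = 1.000, k = 3.941, so h·k = 3.941.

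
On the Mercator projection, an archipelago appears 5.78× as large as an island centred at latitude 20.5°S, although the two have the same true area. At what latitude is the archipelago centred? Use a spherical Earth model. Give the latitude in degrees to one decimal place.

67.1°

On Mercator, (apparent₁)/(apparent₂) = sec²φ₁ / sec²φ₂ when true areas are equal.
cos²φ₂ / cos²φ₁ = 5.78  ⇒  cos φ₁ = cos 20.5° / √5.78 = 0.9367/2.404 = 0.3896.
φ₁ = arccos(0.3896) ≈ 67.1°.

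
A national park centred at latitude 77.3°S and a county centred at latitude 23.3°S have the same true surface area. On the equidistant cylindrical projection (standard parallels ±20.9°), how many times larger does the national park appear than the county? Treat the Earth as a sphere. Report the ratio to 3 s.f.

With standard parallel φ₀ = 20.9°, the equirectangular projection gives x = Rλ cos φ₀, y = Rφ, so h = 1 and k = cos 20.9° / cos φ.
Areal scale at 77.3°: h·k = 1.000 × 4.249 = 4.249.
Areal scale at 23.3°: h·k = 1.000 × 1.017 = 1.017.
Ratio = 4.249/1.017 ≈ 4.18.

4.18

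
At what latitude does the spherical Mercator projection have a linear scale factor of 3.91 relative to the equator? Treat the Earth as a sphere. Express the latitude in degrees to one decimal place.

75.2°

Mercator scale is k = sec φ = 1/cos φ.
1/cos φ = 3.91  ⇒  cos φ = 0.2558  ⇒  φ = arccos(0.2558) ≈ 75.2°.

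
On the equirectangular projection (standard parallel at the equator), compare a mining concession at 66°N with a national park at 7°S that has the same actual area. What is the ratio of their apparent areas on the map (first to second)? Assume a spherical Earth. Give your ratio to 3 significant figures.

2.44

In the plate carrée (x = Rλ, y = Rφ), meridians are true-scale (h = 1) and parallels are stretched by k = sec φ.
Areal scale at 66°: h·k = 1.000 × 2.459 = 2.459.
Areal scale at 7°: h·k = 1.000 × 1.008 = 1.008.
Ratio = 2.459/1.008 ≈ 2.44.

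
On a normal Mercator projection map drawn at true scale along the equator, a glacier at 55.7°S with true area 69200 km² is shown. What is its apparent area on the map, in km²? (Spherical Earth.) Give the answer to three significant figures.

218000 km²

Mercator is conformal, so the point scale is isotropic: h = k = sec φ = 1/cos φ.
Areal scale = k² = sec²φ = 1/cos²(55.7°) = 1/0.5635² = 3.149.
Apparent area = 69200 × 3.149 ≈ 218000 km².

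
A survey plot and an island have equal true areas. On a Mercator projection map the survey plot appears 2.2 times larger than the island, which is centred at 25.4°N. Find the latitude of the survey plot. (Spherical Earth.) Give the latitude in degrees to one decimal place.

For equal true areas on Mercator, apparent areas scale as sec²φ, so the ratio is cos²φ₂ / cos²φ₁.
cos²φ₂ / cos²φ₁ = 2.2  ⇒  cos φ₁ = cos 25.4° / √2.2 = 0.9033/1.483 = 0.6090.
φ₁ = arccos(0.6090) ≈ 52.5°.

52.5°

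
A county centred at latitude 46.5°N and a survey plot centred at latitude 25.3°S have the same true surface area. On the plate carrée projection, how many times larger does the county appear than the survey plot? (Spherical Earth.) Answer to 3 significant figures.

1.31

Plate carrée maps x = Rλ, y = Rφ. The meridian scale is h = 1 and the parallel scale is k = 1/cos φ = sec φ.
Areal scale at 46.5°: h·k = 1.000 × 1.453 = 1.453.
Areal scale at 25.3°: h·k = 1.000 × 1.106 = 1.106.
Ratio = 1.453/1.106 ≈ 1.31.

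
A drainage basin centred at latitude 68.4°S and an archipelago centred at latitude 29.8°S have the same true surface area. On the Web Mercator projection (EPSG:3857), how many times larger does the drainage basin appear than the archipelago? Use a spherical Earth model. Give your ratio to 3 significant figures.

5.56

Mercator areal scale is sec²φ.
At 68.4°: sec²(68.4°) = 1/0.3681² = 7.379.
At 29.8°: sec²(29.8°) = 1/0.8678² = 1.328.
Ratio = 7.379/1.328 = cos²(29.8°)/cos²(68.4°) ≈ 5.56.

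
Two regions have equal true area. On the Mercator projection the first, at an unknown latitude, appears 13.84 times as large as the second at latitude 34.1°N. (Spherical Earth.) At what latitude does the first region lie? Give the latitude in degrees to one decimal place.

77.1°

Mercator areal scale is sec²φ, so apparent-area ratio = sec²φ₁ / sec²φ₂ = cos²φ₂ / cos²φ₁.
cos²φ₂ / cos²φ₁ = 13.84  ⇒  cos φ₁ = cos 34.1° / √13.84 = 0.8281/3.720 = 0.2226.
φ₁ = arccos(0.2226) ≈ 77.1°.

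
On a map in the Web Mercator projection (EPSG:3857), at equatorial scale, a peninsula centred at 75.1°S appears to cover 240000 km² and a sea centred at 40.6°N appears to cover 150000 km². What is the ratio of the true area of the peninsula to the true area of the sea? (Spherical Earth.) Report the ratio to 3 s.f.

On Mercator the areal scale is sec²φ, so true area = apparent × cos²φ.
True area of peninsula: 240000 × cos²(75.1°) = 240000 × 0.06612 = 15870 km².
True area of sea: 150000 × cos²(40.6°) = 150000 × 0.5765 = 86470 km².
Ratio = 15870 / 86470 ≈ 0.184.

0.184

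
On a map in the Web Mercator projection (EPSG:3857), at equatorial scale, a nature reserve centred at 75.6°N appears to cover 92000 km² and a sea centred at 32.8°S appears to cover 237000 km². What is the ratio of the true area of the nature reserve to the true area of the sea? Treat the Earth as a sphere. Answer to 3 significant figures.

0.0340

On Mercator the areal scale is sec²φ, so true area = apparent × cos²φ.
True area of nature reserve: 92000 × cos²(75.6°) = 92000 × 0.06185 = 5690 km².
True area of sea: 237000 × cos²(32.8°) = 237000 × 0.7066 = 167500 km².
Ratio = 5690 / 167500 ≈ 0.0340.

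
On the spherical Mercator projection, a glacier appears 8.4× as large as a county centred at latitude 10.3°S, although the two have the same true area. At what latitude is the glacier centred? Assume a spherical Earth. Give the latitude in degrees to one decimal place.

70.2°

Mercator areal scale is sec²φ, so apparent-area ratio = sec²φ₁ / sec²φ₂ = cos²φ₂ / cos²φ₁.
cos²φ₂ / cos²φ₁ = 8.4  ⇒  cos φ₁ = cos 10.3° / √8.4 = 0.9839/2.898 = 0.3395.
φ₁ = arccos(0.3395) ≈ 70.2°.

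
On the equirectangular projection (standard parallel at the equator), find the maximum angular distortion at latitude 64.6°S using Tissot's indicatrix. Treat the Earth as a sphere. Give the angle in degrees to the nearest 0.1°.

47.1°

In the plate carrée (x = Rλ, y = Rφ), meridians are true-scale (h = 1) and parallels are stretched by k = sec φ.
At 64.6°: h = 1.000, k = 2.331; principal scales a = 2.331, b = 1.000.
sin(ω/2) = (a − b)/(a + b) = 1.331/3.331 = 0.3996, so ω = 2 arcsin(0.3996) ≈ 47.1°.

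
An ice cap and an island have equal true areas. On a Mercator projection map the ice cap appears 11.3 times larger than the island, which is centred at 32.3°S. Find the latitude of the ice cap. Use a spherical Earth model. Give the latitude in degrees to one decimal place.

Mercator areal scale is sec²φ, so apparent-area ratio = sec²φ₁ / sec²φ₂ = cos²φ₂ / cos²φ₁.
cos²φ₂ / cos²φ₁ = 11.3  ⇒  cos φ₁ = cos 32.3° / √11.3 = 0.8453/3.362 = 0.2515.
φ₁ = arccos(0.2515) ≈ 75.4°.

75.4°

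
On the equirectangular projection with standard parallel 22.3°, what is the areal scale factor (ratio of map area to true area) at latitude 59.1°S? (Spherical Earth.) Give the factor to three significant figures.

The equidistant cylindrical projection with φ₀ = 22.3° has h = 1 (meridians true) and k = cos φ₀ / cos φ along parallels.
Areal scale = h·k = 1 × cos φ₀ / cos φ; at 59.1°, h = 1.000, k = 1.802, so h·k = 1.802.

1.80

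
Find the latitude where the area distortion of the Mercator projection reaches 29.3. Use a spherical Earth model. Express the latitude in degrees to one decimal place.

79.4°

Mercator areal scale is sec²φ.
sec²φ = 29.3  ⇒  cos²φ = 0.03413  ⇒  cos φ = 0.1847.
φ = arccos(0.1847) ≈ 79.4°.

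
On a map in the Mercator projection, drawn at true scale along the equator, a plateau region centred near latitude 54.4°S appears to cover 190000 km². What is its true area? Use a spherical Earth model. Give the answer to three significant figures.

Mercator is conformal, so the point scale is isotropic: h = k = sec φ = 1/cos φ.
Areal scale = k² = sec²φ = 1/cos²(54.4°) = 1/0.5821² = 2.951.
True area = apparent / (areal scale) = 190000 / 2.951 ≈ 64400 km².

64400 km²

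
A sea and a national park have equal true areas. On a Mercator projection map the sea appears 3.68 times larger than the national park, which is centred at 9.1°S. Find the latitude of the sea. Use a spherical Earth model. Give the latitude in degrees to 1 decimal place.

59.0°

For equal true areas on Mercator, apparent areas scale as sec²φ, so the ratio is cos²φ₂ / cos²φ₁.
cos²φ₂ / cos²φ₁ = 3.68  ⇒  cos φ₁ = cos 9.1° / √3.68 = 0.9874/1.918 = 0.5147.
φ₁ = arccos(0.5147) ≈ 59.0°.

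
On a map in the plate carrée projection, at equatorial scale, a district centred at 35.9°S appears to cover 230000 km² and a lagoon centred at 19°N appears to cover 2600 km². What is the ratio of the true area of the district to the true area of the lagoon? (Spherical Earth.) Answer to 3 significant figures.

Plate carrée has h = 1 and k = sec φ, giving areal scale sec φ; true area = (apparent area) · cos φ.
True area of district: 230000 × cos(35.9°) = 230000 × 0.8100 = 186300 km².
True area of lagoon: 2600 × cos(19°) = 2600 × 0.9455 = 2458 km².
Ratio = 186300 / 2458 ≈ 75.8.

75.8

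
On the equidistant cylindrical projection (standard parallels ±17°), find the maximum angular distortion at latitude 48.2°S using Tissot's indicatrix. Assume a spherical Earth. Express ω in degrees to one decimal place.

20.6°

With standard parallel φ₀ = 17°, the equirectangular projection gives x = Rλ cos φ₀, y = Rφ, so h = 1 and k = cos 17° / cos φ.
At 48.2°: h = 1.000, k = 1.435; principal scales a = 1.435, b = 1.000.
sin(ω/2) = (a − b)/(a + b) = 0.4347/2.435 = 0.1786, so ω = 2 arcsin(0.1786) ≈ 20.6°.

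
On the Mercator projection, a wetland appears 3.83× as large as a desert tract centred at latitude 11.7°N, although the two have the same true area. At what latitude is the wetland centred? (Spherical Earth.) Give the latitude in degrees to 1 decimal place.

60.0°

On Mercator, (apparent₁)/(apparent₂) = sec²φ₁ / sec²φ₂ when true areas are equal.
cos²φ₂ / cos²φ₁ = 3.83  ⇒  cos φ₁ = cos 11.7° / √3.83 = 0.9792/1.957 = 0.5004.
φ₁ = arccos(0.5004) ≈ 60.0°.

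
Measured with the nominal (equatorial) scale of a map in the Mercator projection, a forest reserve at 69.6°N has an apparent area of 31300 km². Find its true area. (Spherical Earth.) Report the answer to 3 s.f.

The Mercator projection is conformal; its linear scale factor is the same in every direction and equals sec φ = 1/cos φ.
Areal scale = k² = sec²φ = 1/cos²(69.6°) = 1/0.3486² = 8.230.
True area = apparent / (areal scale) = 31300 / 8.230 ≈ 3800 km².

3800 km²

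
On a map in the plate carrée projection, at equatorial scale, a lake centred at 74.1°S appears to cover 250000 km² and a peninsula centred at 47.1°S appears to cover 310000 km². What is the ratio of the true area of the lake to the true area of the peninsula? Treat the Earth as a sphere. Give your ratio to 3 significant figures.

0.325

Plate carrée has h = 1 and k = sec φ, giving areal scale sec φ; true area = (apparent area) · cos φ.
True area of lake: 250000 × cos(74.1°) = 250000 × 0.2740 = 68490 km².
True area of peninsula: 310000 × cos(47.1°) = 310000 × 0.6807 = 211000 km².
Ratio = 68490 / 211000 ≈ 0.325.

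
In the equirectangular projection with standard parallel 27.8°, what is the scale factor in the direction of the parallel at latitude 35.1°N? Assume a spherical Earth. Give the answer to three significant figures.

1.08

With standard parallel φ₀ = 27.8°, the equirectangular projection gives x = Rλ cos φ₀, y = Rφ, so h = 1 and k = cos 27.8° / cos φ.
k = cos 27.8° / cos 35.1° = 0.8846/0.8181 = 1.081.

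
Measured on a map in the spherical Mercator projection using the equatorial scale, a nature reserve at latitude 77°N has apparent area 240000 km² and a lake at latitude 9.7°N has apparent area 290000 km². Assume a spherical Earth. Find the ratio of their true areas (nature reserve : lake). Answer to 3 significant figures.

0.0431

Since Mercator area scale is 1/cos²φ, the true area equals the apparent area multiplied by cos²φ.
True area of nature reserve: 240000 × cos²(77°) = 240000 × 0.05060 = 12140 km².
True area of lake: 290000 × cos²(9.7°) = 290000 × 0.9716 = 281800 km².
Ratio = 12140 / 281800 ≈ 0.0431.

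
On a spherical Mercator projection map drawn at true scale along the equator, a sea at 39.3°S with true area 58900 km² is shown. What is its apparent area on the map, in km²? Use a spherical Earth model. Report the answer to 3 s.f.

Mercator is conformal, so the point scale is isotropic: h = k = sec φ = 1/cos φ.
Areal scale = k² = sec²φ = 1/cos²(39.3°) = 1/0.7738² = 1.670.
Apparent area = 58900 × 1.670 ≈ 98400 km².

98400 km²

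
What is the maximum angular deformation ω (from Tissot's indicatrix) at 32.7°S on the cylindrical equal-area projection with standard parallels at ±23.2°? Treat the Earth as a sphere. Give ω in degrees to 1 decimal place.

10.1°

A cylindrical equal-area projection with standard parallel φ₀ has meridian scale h = cos φ / cos φ₀ and parallel scale k = cos φ₀ / cos φ (so areas are preserved, h·k = 1).
At 32.7°: h = 0.9155, k = 1.092; principal scales a = 1.092, b = 0.9155.
sin(ω/2) = (a − b)/(a + b) = 0.1767/2.008 = 0.08801, so ω = 2 arcsin(0.08801) ≈ 10.1°.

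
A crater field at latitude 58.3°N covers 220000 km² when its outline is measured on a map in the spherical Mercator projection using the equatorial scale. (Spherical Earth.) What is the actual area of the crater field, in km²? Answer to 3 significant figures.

For Mercator, h = k = sec φ (a conformal cylindrical projection has a single point scale, 1/cos φ).
Areal scale = k² = sec²φ = 1/cos²(58.3°) = 1/0.5255² = 3.622.
True area = apparent / (areal scale) = 220000 / 3.622 ≈ 60700 km².

60700 km²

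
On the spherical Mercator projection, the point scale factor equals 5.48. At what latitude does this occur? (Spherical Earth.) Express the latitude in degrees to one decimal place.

Mercator scale is k = sec φ = 1/cos φ.
1/cos φ = 5.48  ⇒  cos φ = 0.1825  ⇒  φ = arccos(0.1825) ≈ 79.5°.

79.5°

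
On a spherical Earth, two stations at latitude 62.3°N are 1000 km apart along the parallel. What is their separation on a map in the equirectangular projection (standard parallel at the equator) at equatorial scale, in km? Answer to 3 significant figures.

2150 km

For the equirectangular projection with φ₀ = 0 (plate carrée), h = 1 along meridians and k = sec φ along parallels.
Along the parallel, k = sec 62.3° = 1/0.4648 = 2.151.
Map distance = 1000 × 2.151 ≈ 2150 km.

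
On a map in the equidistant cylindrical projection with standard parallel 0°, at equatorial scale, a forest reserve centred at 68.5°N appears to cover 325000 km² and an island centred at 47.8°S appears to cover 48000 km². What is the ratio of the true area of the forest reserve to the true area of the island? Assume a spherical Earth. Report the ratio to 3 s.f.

On the plate carrée, areal scale = h·k = 1 × sec φ, so true area = apparent × cos φ.
True area of forest reserve: 325000 × cos(68.5°) = 325000 × 0.3665 = 119100 km².
True area of island: 48000 × cos(47.8°) = 48000 × 0.6717 = 32240 km².
Ratio = 119100 / 32240 ≈ 3.69.

3.69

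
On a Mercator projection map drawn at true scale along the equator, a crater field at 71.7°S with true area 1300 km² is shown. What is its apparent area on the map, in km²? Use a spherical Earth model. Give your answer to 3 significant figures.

13200 km²

The Mercator projection is conformal; its linear scale factor is the same in every direction and equals sec φ = 1/cos φ.
Areal scale = k² = sec²φ = 1/cos²(71.7°) = 1/0.3140² = 10.14.
Apparent area = 1300 × 10.14 ≈ 13200 km².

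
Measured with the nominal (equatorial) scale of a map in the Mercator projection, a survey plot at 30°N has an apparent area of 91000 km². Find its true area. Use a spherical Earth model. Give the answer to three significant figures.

The Mercator projection is conformal; its linear scale factor is the same in every direction and equals sec φ = 1/cos φ.
Areal scale = k² = sec²φ = 1/cos²(30°) = 1/0.8660² = 1.333.
True area = apparent / (areal scale) = 91000 / 1.333 ≈ 68200 km².

68200 km²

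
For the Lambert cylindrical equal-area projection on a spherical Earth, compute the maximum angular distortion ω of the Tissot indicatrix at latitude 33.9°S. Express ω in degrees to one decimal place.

21.2°

The Lambert cylindrical equal-area projection is the cylindrical equal-area projection with its standard parallel at the equator (φ₀ = 0). Cylindrical equal-area (φ₀ = 0°): h = cos φ / cos 0° along meridians, k = cos 0° / cos φ along parallels; h·k = 1.
At 33.9°: h = 0.8300, k = 1.205; principal scales a = 1.205, b = 0.8300.
sin(ω/2) = (a − b)/(a + b) = 0.3748/2.035 = 0.1842, so ω = 2 arcsin(0.1842) ≈ 21.2°.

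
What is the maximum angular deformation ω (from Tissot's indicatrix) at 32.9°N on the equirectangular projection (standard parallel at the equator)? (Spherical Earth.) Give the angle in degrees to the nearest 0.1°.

For the equirectangular projection with φ₀ = 0 (plate carrée), h = 1 along meridians and k = sec φ along parallels.
At 32.9°: h = 1.000, k = 1.191; principal scales a = 1.191, b = 1.000.
sin(ω/2) = (a − b)/(a + b) = 0.1910/2.191 = 0.08718, so ω = 2 arcsin(0.08718) ≈ 10.0°.

10.0°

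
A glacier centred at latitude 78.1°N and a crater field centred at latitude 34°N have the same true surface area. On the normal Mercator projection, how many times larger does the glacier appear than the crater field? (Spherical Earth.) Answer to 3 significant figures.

On Mercator, area is exaggerated by sec²φ = 1/cos²φ.
At 78.1°: sec²(78.1°) = 1/0.2062² = 23.52.
At 34°: sec²(34°) = 1/0.8290² = 1.455.
Ratio = 23.52/1.455 = cos²(34°)/cos²(78.1°) ≈ 16.2.

16.2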